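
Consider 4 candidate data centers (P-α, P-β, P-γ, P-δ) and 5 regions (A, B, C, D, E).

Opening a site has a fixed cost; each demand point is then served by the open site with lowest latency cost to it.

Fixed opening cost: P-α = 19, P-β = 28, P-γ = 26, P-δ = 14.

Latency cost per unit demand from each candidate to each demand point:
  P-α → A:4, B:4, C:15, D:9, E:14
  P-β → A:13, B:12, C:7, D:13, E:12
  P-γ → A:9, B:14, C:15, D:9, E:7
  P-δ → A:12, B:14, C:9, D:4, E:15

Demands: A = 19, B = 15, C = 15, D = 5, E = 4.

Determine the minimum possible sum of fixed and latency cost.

Open {P-α, P-β, P-δ}: assign each demand point to its cheapest open site.
  A→P-α 19×4=76, B→P-α 15×4=60, C→P-β 15×7=105, D→P-δ 5×4=20, E→P-β 4×12=48
  latency cost 309, fixed 61 → total 370.
Compare {P-α, P-β, P-γ, P-δ}: latency cost 289 + fixed 87 = 376.
Compare {P-α, P-γ, P-δ}: latency cost 319 + fixed 59 = 378.
Compare {P-α, P-δ}: latency cost 347 + fixed 33 = 380.
All other subsets cost ≥ 376. Minimum total cost: 370.

370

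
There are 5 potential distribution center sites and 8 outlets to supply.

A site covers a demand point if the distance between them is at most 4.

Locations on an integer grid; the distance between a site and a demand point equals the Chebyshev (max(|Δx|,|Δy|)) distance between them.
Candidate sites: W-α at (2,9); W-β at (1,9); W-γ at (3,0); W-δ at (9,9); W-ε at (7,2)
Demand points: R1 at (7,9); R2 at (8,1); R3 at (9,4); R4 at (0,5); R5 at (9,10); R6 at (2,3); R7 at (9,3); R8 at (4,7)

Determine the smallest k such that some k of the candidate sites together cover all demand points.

Coverage sets (demand points within 4 of each site):
  W-α: {R4, R8}
  W-β: {R4, R8}
  W-γ: {R6}
  W-δ: {R1, R5}
  W-ε: {R2, R3, R7}
No 3 sites suffice: every size-3 union leaves at least one demand point uncovered.
But {W-α, W-γ, W-δ, W-ε} covers everything, so the minimum is 4.

4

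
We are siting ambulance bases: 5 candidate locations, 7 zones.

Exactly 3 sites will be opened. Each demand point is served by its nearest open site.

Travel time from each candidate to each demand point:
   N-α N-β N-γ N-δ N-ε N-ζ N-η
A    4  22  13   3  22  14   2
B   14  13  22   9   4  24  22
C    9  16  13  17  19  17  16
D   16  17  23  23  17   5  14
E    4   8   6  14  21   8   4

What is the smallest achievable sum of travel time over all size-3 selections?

Open {A, B, E}.
  N-α→A 4, N-β→E 8, N-γ→E 6, N-δ→A 3, N-ε→B 4, N-ζ→E 8, N-η→A 2  ⇒ total 35.
Compare {B, D, E}: total 40.
Compare {B, C, E}: total 43.
No size-3 selection does better; minimum is 35.

35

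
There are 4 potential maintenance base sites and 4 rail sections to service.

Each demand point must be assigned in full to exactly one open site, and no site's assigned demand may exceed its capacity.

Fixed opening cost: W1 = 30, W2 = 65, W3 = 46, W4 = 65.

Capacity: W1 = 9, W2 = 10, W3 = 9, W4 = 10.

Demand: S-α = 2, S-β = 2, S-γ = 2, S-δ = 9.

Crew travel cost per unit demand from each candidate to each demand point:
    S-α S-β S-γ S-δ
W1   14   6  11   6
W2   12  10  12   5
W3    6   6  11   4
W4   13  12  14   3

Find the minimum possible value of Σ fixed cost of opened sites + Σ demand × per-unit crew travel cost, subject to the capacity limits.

Open {W1, W3}; cheapest assignment that respects the capacities:
  W1 (cap 9, load 6): S-α, S-β, S-γ — cost 2×14 + 2×6 + 2×11 = 62
  W3 (cap 9, load 9): S-δ — cost 9×4 = 36
  Shipping 98, fixed 76 → total 174.
  Any other capacity-feasible assignment to {W1, W3} ships for at least 98.
Compare {W1, W4}: its best feasible assignment gives total 184.
Compare {W3, W4}: its best feasible assignment gives total 184.
Every other set of open sites that can feasibly serve all demand totals ≥ 184 even under its best assignment. Minimum: 174.

174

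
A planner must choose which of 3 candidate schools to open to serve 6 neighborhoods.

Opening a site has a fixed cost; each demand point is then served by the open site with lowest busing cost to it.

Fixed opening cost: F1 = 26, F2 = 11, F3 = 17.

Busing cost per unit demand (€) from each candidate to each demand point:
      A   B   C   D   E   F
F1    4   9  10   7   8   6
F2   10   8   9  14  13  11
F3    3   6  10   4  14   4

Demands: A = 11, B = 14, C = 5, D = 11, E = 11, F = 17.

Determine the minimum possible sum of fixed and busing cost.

410

Open {F1, F3}: assign each demand point to its cheapest open site.
  A→F3 11×3=33, B→F3 14×6=84, C→F1 5×10=50, D→F3 11×4=44, E→F1 11×8=88, F→F3 17×4=68
  busing cost 367, fixed 43 → total 410.
Compare {F1, F2, F3}: busing cost 362 + fixed 54 = 416.
Compare {F2, F3}: busing cost 417 + fixed 28 = 445.
Compare {F3}: busing cost 433 + fixed 17 = 450.
All other subsets cost ≥ 416. Minimum total cost: 410.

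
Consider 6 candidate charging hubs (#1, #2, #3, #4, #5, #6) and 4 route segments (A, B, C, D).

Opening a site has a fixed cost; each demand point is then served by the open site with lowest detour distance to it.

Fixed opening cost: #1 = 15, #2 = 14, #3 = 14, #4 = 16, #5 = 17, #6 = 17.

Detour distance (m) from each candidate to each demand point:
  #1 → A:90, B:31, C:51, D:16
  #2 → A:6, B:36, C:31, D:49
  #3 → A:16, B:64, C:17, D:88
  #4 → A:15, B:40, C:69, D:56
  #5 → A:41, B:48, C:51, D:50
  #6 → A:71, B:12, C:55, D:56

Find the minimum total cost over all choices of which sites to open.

Open {#1, #3, #6}: assign each demand point to its cheapest open site.
  A→#3 16, B→#6 12, C→#3 17, D→#1 16
  detour distance 61, fixed 46 → total 107.
Compare {#1, #3}: detour distance 80 + fixed 29 = 109.
Compare {#1, #2, #6}: detour distance 65 + fixed 46 = 111.
Compare {#1, #2, #3, #6}: detour distance 51 + fixed 60 = 111.
All other subsets cost ≥ 109. Minimum total cost: 107.

107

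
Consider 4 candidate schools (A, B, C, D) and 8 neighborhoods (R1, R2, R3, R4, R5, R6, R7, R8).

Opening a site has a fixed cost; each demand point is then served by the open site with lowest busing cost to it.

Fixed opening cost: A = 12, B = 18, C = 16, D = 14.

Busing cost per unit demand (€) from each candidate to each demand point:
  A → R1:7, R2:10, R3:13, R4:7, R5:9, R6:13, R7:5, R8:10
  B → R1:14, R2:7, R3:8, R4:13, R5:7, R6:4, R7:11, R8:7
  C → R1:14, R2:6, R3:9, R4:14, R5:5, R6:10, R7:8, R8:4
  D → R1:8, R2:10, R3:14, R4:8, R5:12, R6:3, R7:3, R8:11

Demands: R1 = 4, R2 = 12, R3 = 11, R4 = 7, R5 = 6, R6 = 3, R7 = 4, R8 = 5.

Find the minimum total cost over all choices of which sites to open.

Open {C, D}: assign each demand point to its cheapest open site.
  R1→D 4×8=32, R2→C 12×6=72, R3→C 11×9=99, R4→D 7×8=56, R5→C 6×5=30, R6→D 3×3=9, R7→D 4×3=12, R8→C 5×4=20
  busing cost 330, fixed 30 → total 360.
Compare {A, C, D}: busing cost 319 + fixed 42 = 361.
Compare {A, B, C}: busing cost 319 + fixed 46 = 365.
Compare {B, C, D}: busing cost 319 + fixed 48 = 367.
All other subsets cost ≥ 361. Minimum total cost: 360.

360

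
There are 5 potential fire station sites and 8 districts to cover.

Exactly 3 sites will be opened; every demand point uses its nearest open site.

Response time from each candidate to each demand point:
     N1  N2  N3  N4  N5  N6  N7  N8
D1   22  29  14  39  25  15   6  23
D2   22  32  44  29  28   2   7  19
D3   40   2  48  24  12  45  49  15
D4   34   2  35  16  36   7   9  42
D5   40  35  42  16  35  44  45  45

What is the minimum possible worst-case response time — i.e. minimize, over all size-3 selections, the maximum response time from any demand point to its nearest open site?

22

Open {D1, D3, D4}.
  Farthest demand point is N1 at response time 22 (to D1); all others are ≤ 22.
With {D1, D3, D5} the worst case is 22.
With {D1, D2, D3} the worst case is 24.
No size-3 selection achieves below 22.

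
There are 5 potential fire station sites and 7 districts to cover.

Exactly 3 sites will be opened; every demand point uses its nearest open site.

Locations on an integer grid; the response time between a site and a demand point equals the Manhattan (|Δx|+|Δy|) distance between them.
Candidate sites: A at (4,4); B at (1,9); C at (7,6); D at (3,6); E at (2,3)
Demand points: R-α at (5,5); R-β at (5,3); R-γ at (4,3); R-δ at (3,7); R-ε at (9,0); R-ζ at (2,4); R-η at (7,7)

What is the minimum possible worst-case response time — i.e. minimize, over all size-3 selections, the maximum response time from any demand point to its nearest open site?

Open {A, B, C}.
  Farthest demand point is R-ε at response time 8 (to C); all others are ≤ 8.
With {A, C, D} the worst case is 8.
With {A, C, E} the worst case is 8.
No size-3 selection achieves below 8.

8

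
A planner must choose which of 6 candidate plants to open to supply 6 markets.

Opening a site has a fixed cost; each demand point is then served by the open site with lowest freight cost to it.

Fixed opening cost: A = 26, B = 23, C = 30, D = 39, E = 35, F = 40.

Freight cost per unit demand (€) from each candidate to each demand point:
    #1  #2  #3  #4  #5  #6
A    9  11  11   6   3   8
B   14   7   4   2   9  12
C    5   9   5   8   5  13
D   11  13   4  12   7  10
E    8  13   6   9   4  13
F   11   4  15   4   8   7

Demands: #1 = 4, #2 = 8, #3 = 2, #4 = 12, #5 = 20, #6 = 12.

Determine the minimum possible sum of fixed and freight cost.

Open {A, B}: assign each demand point to its cheapest open site.
  #1→A 4×9=36, #2→B 8×7=56, #3→B 2×4=8, #4→B 12×2=24, #5→A 20×3=60, #6→A 12×8=96
  freight cost 280, fixed 49 → total 329.
Compare {A, B, F}: freight cost 244 + fixed 89 = 333.
Compare {A, B, C}: freight cost 264 + fixed 79 = 343.
Compare {A, B, C, F}: freight cost 228 + fixed 119 = 347.
All other subsets cost ≥ 333. Minimum total cost: 329.

329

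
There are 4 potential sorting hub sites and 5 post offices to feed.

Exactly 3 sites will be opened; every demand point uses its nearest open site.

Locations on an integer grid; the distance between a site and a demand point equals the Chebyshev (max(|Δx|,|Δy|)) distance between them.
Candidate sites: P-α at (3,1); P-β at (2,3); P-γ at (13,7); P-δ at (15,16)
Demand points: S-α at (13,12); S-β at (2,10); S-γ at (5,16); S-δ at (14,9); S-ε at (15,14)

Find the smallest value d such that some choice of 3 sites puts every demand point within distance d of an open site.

9

Open {P-α, P-β, P-γ}.
  Farthest demand point is S-γ at distance 9 (to P-γ); all others are ≤ 9.
With {P-α, P-γ, P-δ} the worst case is 9.
With {P-β, P-γ, P-δ} the worst case is 9.
No size-3 selection achieves below 9.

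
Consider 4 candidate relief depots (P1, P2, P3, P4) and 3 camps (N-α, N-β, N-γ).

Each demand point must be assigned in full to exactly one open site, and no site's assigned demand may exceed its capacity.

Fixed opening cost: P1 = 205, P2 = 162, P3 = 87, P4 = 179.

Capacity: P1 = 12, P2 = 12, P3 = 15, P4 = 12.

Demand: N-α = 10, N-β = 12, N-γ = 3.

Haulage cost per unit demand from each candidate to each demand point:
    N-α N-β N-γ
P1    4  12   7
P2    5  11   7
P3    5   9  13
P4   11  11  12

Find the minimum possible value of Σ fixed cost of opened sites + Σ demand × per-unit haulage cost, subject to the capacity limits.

446

Open {P2, P3}; cheapest assignment that respects the capacities:
  P2 (cap 12, load 10): N-α — cost 10×5 = 50
  P3 (cap 15, load 15): N-β, N-γ — cost 12×9 + 3×13 = 147
  Shipping 197, fixed 249 → total 446.
  Any other capacity-feasible assignment to {P2, P3} ships for at least 197.
Compare {P1, P3}: its best feasible assignment gives total 479.
Compare {P3, P4}: its best feasible assignment gives total 487.
Every other set of open sites that can feasibly serve all demand totals ≥ 479 even under its best assignment. Minimum: 446.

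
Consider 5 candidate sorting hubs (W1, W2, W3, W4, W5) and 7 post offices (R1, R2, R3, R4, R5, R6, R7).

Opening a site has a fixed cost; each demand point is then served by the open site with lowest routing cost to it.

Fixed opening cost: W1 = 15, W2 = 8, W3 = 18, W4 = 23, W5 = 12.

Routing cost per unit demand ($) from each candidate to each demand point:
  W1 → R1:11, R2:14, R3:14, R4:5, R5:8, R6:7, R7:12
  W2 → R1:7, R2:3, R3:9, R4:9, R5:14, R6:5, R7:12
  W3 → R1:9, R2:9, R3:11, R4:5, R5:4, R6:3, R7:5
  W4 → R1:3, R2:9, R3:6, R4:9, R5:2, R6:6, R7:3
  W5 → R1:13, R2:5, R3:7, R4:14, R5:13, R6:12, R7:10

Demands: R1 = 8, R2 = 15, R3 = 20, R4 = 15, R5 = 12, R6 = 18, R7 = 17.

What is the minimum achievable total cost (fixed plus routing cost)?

Open {W2, W3, W4}: assign each demand point to its cheapest open site.
  R1→W4 8×3=24, R2→W2 15×3=45, R3→W4 20×6=120, R4→W3 15×5=75, R5→W4 12×2=24, R6→W3 18×3=54, R7→W4 17×3=51
  routing cost 393, fixed 49 → total 442.
Compare {W2, W3, W4, W5}: routing cost 393 + fixed 61 = 454.
Compare {W1, W2, W3, W4}: routing cost 393 + fixed 64 = 457.
Compare {W1, W2, W3, W4, W5}: routing cost 393 + fixed 76 = 469.
All other subsets cost ≥ 454. Minimum total cost: 442.

442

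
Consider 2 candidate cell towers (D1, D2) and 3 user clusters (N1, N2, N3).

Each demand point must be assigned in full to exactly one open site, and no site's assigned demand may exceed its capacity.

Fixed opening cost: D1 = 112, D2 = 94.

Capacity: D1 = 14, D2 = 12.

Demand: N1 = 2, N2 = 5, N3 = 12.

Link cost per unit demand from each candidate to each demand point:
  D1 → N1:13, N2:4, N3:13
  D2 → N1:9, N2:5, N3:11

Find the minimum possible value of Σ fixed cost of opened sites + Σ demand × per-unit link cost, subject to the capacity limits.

384

Open {D1, D2}; cheapest assignment that respects the capacities:
  D1 (cap 14, load 7): N1, N2 — cost 2×13 + 5×4 = 46
  D2 (cap 12, load 12): N3 — cost 12×11 = 132
  Shipping 178, fixed 206 → total 384.
  Any other capacity-feasible assignment to {D1, D2} ships for at least 178.
Total demand is 19 and no other set of sites has combined capacity ≥ 19, so {D1, D2} is the only feasible choice of open sites. Minimum: 384.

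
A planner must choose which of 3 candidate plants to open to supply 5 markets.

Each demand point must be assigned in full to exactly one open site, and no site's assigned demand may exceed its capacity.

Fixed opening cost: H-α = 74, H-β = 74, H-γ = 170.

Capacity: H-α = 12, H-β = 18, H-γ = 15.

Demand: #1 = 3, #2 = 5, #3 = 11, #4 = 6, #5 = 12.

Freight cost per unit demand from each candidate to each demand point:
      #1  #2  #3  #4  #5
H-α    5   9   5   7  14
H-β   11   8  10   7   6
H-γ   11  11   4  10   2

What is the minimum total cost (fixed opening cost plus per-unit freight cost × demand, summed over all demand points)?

512

Open {H-α, H-β, H-γ}; cheapest assignment that respects the capacities:
  H-α (cap 12, load 11): #3 — cost 11×5 = 55
  H-β (cap 18, load 14): #1, #2, #4 — cost 3×11 + 5×8 + 6×7 = 115
  H-γ (cap 15, load 12): #5 — cost 12×2 = 24
  Shipping 194, fixed 318 → total 512.
  Any other capacity-feasible assignment to {H-α, H-β, H-γ} ships for at least 194.
Total demand is 37 and no other set of sites has combined capacity ≥ 37, so {H-α, H-β, H-γ} is the only feasible choice of open sites. Minimum: 512.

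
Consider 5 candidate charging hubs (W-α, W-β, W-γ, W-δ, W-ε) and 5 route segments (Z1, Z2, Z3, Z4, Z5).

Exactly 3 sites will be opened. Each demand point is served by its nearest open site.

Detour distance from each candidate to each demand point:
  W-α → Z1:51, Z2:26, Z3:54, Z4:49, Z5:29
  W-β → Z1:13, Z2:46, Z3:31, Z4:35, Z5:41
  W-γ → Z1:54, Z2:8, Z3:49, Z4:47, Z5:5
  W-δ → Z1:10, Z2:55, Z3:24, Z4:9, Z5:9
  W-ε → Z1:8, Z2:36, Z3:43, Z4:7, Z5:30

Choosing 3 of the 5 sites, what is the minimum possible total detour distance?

Open {W-γ, W-δ, W-ε}.
  Z1→W-ε 8, Z2→W-γ 8, Z3→W-δ 24, Z4→W-ε 7, Z5→W-γ 5  ⇒ total 52.
Compare {W-α, W-γ, W-δ}: total 56.
Compare {W-β, W-γ, W-δ}: total 56.
No size-3 selection does better; minimum is 52.

52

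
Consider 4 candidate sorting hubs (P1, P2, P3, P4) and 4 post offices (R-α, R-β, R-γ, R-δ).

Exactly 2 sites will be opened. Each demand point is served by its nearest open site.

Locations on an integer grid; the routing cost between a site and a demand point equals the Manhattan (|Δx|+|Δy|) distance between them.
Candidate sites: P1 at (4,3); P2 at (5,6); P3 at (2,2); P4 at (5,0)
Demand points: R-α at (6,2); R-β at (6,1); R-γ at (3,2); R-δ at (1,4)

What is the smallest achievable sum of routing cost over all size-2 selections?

Open {P3, P4}.
  R-α→P4 3, R-β→P4 2, R-γ→P3 1, R-δ→P3 3  ⇒ total 9.
Compare {P1, P3}: total 11.
Compare {P1, P4}: total 11.
No size-2 selection does better; minimum is 9.

9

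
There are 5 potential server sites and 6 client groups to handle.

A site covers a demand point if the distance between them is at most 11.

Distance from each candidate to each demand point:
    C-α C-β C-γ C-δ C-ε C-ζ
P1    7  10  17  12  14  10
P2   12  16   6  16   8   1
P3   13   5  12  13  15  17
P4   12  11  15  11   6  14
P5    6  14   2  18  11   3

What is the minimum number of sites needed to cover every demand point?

Coverage sets (demand points within 11 of each site):
  P1: {C-α, C-β, C-ζ}
  P2: {C-γ, C-ε, C-ζ}
  P3: {C-β}
  P4: {C-β, C-δ, C-ε}
  P5: {C-α, C-γ, C-ε, C-ζ}
No single site covers all 6 demand points.
But {P4, P5} covers everything, so the minimum is 2.

2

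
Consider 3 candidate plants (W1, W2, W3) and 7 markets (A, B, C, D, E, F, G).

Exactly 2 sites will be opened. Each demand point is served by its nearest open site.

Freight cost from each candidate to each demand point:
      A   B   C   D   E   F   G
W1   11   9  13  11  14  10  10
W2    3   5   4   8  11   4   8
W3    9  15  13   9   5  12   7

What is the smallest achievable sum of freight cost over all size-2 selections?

36

Open {W2, W3}.
  A→W2 3, B→W2 5, C→W2 4, D→W2 8, E→W3 5, F→W2 4, G→W3 7  ⇒ total 36.
Compare {W1, W2}: total 43.
Compare {W1, W3}: total 62.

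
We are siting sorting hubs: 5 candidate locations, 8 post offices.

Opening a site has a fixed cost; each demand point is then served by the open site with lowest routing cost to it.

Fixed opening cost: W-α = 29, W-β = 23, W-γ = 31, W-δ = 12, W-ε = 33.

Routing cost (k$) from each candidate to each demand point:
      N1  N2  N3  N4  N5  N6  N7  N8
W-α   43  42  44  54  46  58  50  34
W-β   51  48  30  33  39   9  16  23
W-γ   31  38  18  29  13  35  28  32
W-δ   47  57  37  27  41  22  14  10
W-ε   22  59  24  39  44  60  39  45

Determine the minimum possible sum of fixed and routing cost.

216

Open {W-γ, W-δ}: assign each demand point to its cheapest open site.
  N1→W-γ 31, N2→W-γ 38, N3→W-γ 18, N4→W-δ 27, N5→W-γ 13, N6→W-δ 22, N7→W-δ 14, N8→W-δ 10
  routing cost 173, fixed 43 → total 216.
Compare {W-β, W-γ, W-δ}: routing cost 160 + fixed 66 = 226.
Compare {W-β, W-γ}: routing cost 177 + fixed 54 = 231.
Compare {W-γ, W-δ, W-ε}: routing cost 164 + fixed 76 = 240.
All other subsets cost ≥ 226. Minimum total cost: 216.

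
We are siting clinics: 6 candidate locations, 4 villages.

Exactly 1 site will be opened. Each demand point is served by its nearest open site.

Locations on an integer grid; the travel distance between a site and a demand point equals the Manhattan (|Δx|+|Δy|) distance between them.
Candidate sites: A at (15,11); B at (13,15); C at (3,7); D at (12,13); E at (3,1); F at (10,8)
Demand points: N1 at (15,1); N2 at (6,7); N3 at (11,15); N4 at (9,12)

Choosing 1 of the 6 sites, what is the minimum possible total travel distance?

30

Open {F}.
  N1→F 12, N2→F 5, N3→F 8, N4→F 5  ⇒ total 30.
Compare {D}: total 34.
Compare {A}: total 38.
No size-1 selection does better; minimum is 30.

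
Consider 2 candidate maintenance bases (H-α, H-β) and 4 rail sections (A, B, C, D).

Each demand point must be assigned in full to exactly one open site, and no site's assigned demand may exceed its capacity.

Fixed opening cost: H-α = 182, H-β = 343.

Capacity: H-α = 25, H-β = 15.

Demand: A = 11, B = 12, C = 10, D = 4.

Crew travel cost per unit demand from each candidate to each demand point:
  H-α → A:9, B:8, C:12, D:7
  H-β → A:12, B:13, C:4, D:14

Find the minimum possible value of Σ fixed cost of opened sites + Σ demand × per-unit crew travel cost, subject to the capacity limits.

816

Open {H-α, H-β}; cheapest assignment that respects the capacities:
  H-α (cap 25, load 23): A, B — cost 11×9 + 12×8 = 195
  H-β (cap 15, load 14): C, D — cost 10×4 + 4×14 = 96
  Shipping 291, fixed 525 → total 816.
  Any other capacity-feasible assignment to {H-α, H-β} ships for at least 291.
Total demand is 37 and no other set of sites has combined capacity ≥ 37, so {H-α, H-β} is the only feasible choice of open sites. Minimum: 816.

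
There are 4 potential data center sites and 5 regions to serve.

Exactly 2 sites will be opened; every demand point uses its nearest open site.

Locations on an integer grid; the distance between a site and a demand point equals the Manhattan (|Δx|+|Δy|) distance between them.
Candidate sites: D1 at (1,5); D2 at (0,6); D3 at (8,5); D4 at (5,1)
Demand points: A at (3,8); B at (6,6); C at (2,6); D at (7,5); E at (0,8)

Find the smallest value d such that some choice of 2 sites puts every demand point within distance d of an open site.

Open {D1, D3}.
  Farthest demand point is A at distance 5 (to D1); all others are ≤ 5.
With {D2, D3} the worst case is 5.
With {D1, D2} the worst case is 6.
No size-2 selection achieves below 5.

5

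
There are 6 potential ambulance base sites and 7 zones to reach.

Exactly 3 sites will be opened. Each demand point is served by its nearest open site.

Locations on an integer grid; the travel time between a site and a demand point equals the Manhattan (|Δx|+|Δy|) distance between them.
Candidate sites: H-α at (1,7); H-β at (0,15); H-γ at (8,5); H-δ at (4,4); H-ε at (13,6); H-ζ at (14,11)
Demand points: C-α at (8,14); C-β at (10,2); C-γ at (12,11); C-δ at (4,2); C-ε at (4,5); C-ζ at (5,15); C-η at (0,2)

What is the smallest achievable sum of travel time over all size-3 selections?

Open {H-β, H-δ, H-ζ}.
  C-α→H-β 9, C-β→H-δ 8, C-γ→H-ζ 2, C-δ→H-δ 2, C-ε→H-δ 1, C-ζ→H-β 5, C-η→H-δ 6  ⇒ total 33.
Compare {H-β, H-δ, H-ε}: total 36.
Compare {H-γ, H-δ, H-ζ}: total 37.
No size-3 selection does better; minimum is 33.

33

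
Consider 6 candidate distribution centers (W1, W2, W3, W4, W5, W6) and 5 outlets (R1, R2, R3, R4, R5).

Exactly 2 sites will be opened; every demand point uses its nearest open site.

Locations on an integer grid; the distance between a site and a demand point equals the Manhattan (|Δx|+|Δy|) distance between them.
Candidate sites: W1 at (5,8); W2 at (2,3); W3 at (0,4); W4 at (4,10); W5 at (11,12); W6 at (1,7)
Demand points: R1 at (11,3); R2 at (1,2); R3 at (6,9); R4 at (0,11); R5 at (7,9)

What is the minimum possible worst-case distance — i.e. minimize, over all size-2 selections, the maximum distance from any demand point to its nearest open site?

9

Open {W1, W2}.
  Farthest demand point is R1 at distance 9 (to W2); all others are ≤ 9.
With {W2, W4} the worst case is 9.
With {W2, W6} the worst case is 9.
No size-2 selection achieves below 9.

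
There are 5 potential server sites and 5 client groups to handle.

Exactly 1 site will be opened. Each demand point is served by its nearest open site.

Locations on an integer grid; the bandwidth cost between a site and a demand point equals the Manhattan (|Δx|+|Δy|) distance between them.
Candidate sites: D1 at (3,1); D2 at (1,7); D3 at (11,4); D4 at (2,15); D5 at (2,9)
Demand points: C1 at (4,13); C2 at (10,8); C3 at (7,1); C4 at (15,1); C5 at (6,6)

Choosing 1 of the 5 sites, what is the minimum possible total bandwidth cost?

42

Open {D3}.
  C1→D3 16, C2→D3 5, C3→D3 7, C4→D3 7, C5→D3 7  ⇒ total 42.
Compare {D1}: total 51.
Compare {D5}: total 56.
No size-1 selection does better; minimum is 42.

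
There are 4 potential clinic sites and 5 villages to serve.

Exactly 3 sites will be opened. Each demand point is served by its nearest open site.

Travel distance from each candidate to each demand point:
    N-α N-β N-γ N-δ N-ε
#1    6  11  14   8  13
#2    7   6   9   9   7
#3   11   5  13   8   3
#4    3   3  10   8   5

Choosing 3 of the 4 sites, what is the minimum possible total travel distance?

26

Open {#2, #3, #4}.
  N-α→#4 3, N-β→#4 3, N-γ→#2 9, N-δ→#3 8, N-ε→#3 3  ⇒ total 26.
Compare {#1, #3, #4}: total 27.
Compare {#1, #2, #4}: total 28.
No size-3 selection does better; minimum is 26.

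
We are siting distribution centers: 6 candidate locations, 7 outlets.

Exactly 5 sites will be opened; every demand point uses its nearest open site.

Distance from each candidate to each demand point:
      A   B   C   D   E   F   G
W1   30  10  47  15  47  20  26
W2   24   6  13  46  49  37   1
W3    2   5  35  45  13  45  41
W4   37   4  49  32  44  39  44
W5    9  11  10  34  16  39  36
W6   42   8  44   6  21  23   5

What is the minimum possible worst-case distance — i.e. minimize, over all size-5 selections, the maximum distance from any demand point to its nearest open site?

20

Open {W1, W2, W3, W4, W5}.
  Farthest demand point is F at distance 20 (to W1); all others are ≤ 20.
With {W1, W2, W3, W4, W6} the worst case is 20.
With {W1, W2, W3, W5, W6} the worst case is 20.
No size-5 selection achieves below 20.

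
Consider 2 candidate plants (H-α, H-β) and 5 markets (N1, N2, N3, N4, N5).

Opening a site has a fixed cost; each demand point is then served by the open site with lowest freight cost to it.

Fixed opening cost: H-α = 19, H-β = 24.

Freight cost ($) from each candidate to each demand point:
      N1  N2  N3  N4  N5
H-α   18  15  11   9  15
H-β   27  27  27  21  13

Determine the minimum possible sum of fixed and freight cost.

87

Open {H-α}: assign each demand point to its cheapest open site.
  N1→H-α 18, N2→H-α 15, N3→H-α 11, N4→H-α 9, N5→H-α 15
  freight cost 68, fixed 19 → total 87.
Compare {H-α, H-β}: freight cost 66 + fixed 43 = 109.
Compare {H-β}: freight cost 115 + fixed 24 = 139.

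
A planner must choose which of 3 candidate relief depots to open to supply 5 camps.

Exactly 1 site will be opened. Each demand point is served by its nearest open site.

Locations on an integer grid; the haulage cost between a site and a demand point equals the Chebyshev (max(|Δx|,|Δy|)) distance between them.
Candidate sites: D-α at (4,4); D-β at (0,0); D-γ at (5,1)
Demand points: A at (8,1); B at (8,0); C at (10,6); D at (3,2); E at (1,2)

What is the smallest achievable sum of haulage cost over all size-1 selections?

17

Open {D-γ}.
  A→D-γ 3, B→D-γ 3, C→D-γ 5, D→D-γ 2, E→D-γ 4  ⇒ total 17.
Compare {D-α}: total 19.
Compare {D-β}: total 31.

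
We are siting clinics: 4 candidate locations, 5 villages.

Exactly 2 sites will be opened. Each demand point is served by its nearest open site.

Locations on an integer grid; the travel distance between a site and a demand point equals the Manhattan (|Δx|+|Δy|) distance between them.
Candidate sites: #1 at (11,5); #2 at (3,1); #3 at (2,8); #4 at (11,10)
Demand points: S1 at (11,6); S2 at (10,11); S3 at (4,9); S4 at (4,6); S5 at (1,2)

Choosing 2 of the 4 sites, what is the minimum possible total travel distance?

Open {#3, #4}.
  S1→#4 4, S2→#4 2, S3→#3 3, S4→#3 4, S5→#3 7  ⇒ total 20.
Compare {#1, #3}: total 22.
Compare {#2, #4}: total 23.
No size-2 selection does better; minimum is 20.

20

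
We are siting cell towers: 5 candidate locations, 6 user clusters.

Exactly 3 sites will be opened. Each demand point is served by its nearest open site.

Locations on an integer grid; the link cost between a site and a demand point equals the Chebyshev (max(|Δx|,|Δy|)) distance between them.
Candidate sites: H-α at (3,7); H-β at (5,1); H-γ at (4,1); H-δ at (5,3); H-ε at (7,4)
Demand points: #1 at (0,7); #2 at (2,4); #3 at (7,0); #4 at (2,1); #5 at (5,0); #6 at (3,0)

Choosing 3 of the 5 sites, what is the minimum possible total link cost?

12

Open {H-α, H-β, H-γ}.
  #1→H-α 3, #2→H-α 3, #3→H-β 2, #4→H-γ 2, #5→H-β 1, #6→H-γ 1  ⇒ total 12.
Compare {H-α, H-γ, H-δ}: total 13.
Compare {H-α, H-γ, H-ε}: total 13.
No size-3 selection does better; minimum is 12.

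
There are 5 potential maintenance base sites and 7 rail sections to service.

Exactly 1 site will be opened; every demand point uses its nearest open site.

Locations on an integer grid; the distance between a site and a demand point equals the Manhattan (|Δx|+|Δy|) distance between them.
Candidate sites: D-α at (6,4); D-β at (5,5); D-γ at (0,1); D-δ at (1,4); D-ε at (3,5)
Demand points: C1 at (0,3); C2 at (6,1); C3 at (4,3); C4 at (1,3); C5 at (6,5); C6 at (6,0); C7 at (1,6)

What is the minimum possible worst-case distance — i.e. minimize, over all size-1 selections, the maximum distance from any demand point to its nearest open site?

Open {D-α}.
  Farthest demand point is C1 at distance 7 (to D-α); all others are ≤ 7.
With {D-β} the worst case is 7.
With {D-ε} the worst case is 8.
No size-1 selection achieves below 7.

7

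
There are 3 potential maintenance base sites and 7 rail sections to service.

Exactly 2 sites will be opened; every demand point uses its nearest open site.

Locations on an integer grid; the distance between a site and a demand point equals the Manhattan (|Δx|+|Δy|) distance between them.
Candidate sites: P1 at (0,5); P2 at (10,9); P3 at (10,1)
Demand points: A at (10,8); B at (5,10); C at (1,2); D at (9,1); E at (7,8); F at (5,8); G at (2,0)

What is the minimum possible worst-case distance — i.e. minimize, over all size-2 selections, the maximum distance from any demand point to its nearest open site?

Open {P1, P2}.
  Farthest demand point is D at distance 9 (to P2); all others are ≤ 9.
With {P1, P3} the worst case is 10.
With {P2, P3} the worst case is 10.
No size-2 selection achieves below 9.

9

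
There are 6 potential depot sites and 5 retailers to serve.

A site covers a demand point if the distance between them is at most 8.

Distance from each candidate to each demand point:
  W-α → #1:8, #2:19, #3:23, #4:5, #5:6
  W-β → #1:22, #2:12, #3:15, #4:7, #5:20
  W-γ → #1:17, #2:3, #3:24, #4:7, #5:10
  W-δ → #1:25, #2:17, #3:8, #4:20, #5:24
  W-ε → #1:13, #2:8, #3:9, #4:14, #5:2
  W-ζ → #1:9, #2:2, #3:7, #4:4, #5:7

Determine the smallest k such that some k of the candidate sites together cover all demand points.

Coverage sets (demand points within 8 of each site):
  W-α: {#1, #4, #5}
  W-β: {#4}
  W-γ: {#2, #4}
  W-δ: {#3}
  W-ε: {#2, #5}
  W-ζ: {#2, #3, #4, #5}
No single site covers all 5 demand points.
But {W-α, W-ζ} covers everything, so the minimum is 2.

2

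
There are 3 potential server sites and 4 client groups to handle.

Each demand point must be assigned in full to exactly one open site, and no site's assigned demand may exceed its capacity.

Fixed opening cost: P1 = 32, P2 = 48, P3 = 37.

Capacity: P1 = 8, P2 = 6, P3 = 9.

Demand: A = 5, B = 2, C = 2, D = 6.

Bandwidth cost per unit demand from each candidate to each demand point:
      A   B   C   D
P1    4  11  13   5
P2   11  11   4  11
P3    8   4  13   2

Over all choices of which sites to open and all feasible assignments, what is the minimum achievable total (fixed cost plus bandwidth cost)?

Open {P1, P3}; cheapest assignment that respects the capacities:
  P1 (cap 8, load 7): A, C — cost 5×4 + 2×13 = 46
  P3 (cap 9, load 8): B, D — cost 2×4 + 6×2 = 20
  Shipping 66, fixed 69 → total 135.
  Any other capacity-feasible assignment to {P1, P3} ships for at least 66.
Compare {P1, P2, P3}: its best feasible assignment gives total 165.
Compare {P2, P3}: its best feasible assignment gives total 225.
Every other set of open sites that can feasibly serve all demand totals ≥ 165 even under its best assignment. Minimum: 135.

135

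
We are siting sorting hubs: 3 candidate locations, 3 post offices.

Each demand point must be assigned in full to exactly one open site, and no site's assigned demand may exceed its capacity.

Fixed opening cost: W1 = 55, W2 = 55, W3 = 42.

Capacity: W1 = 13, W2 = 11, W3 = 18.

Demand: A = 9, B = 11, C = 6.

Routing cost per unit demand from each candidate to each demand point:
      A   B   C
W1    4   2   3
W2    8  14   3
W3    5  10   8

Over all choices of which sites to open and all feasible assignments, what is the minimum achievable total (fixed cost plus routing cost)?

Open {W1, W3}; cheapest assignment that respects the capacities:
  W1 (cap 13, load 11): B — cost 11×2 = 22
  W3 (cap 18, load 15): A, C — cost 9×5 + 6×8 = 93
  Shipping 115, fixed 97 → total 212.
  Any other capacity-feasible assignment to {W1, W3} ships for at least 115.
Compare {W1, W2, W3}: its best feasible assignment gives total 237.
Compare {W2, W3}: its best feasible assignment gives total 327.
Every other set of open sites that can feasibly serve all demand totals ≥ 237 even under its best assignment. Minimum: 212.

212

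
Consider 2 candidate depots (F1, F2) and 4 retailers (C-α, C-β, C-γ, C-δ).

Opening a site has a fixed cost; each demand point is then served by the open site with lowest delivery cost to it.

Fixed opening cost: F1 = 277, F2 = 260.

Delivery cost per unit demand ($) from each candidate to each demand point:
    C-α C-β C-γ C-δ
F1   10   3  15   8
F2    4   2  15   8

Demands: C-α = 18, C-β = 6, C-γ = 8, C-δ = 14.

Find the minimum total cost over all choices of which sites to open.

576

Open {F2}: assign each demand point to its cheapest open site.
  C-α→F2 18×4=72, C-β→F2 6×2=12, C-γ→F2 8×15=120, C-δ→F2 14×8=112
  delivery cost 316, fixed 260 → total 576.
Compare {F1}: delivery cost 430 + fixed 277 = 707.
Compare {F1, F2}: delivery cost 316 + fixed 537 = 853.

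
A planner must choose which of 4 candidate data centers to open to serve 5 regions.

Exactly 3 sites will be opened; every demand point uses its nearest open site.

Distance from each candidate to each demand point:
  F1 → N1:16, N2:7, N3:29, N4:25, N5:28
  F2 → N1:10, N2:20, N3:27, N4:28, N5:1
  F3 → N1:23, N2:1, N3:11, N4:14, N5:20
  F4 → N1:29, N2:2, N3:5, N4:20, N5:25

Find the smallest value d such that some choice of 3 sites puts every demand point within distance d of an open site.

Open {F1, F2, F3}.
  Farthest demand point is N4 at distance 14 (to F3); all others are ≤ 14.
With {F2, F3, F4} the worst case is 14.
With {F1, F2, F4} the worst case is 20.
No size-3 selection achieves below 14.

14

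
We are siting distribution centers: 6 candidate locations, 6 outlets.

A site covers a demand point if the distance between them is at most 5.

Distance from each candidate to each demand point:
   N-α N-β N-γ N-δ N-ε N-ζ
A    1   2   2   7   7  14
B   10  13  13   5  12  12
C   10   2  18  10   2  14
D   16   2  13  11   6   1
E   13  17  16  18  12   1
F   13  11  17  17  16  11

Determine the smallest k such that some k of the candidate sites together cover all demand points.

4

Coverage sets (demand points within 5 of each site):
  A: {N-α, N-β, N-γ}
  B: {N-δ}
  C: {N-β, N-ε}
  D: {N-β, N-ζ}
  E: {N-ζ}
  F: {}
No 3 sites suffice: every size-3 union leaves at least one demand point uncovered.
But {A, B, C, D} covers everything, so the minimum is 4.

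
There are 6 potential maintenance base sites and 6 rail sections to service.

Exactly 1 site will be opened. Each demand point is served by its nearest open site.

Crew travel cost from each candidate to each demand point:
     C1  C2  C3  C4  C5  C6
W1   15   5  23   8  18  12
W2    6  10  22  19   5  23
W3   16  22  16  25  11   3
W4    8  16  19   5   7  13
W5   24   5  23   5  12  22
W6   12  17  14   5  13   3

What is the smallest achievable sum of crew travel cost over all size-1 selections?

Open {W6}.
  C1→W6 12, C2→W6 17, C3→W6 14, C4→W6 5, C5→W6 13, C6→W6 3  ⇒ total 64.
Compare {W4}: total 68.
Compare {W1}: total 81.
No size-1 selection does better; minimum is 64.

64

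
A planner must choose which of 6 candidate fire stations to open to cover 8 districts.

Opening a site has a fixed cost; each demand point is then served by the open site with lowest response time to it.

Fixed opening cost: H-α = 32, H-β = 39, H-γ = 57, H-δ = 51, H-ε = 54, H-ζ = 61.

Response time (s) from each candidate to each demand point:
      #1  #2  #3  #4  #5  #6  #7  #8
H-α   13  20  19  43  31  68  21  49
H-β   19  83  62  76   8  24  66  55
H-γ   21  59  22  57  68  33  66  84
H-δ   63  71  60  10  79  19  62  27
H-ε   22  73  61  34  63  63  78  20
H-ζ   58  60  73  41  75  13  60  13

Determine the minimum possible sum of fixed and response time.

Open {H-α, H-δ}: assign each demand point to its cheapest open site.
  #1→H-α 13, #2→H-α 20, #3→H-α 19, #4→H-δ 10, #5→H-α 31, #6→H-δ 19, #7→H-α 21, #8→H-δ 27
  response time 160, fixed 83 → total 243.
Compare {H-α, H-β, H-δ}: response time 137 + fixed 122 = 259.
Compare {H-α, H-ζ}: response time 171 + fixed 93 = 264.
Compare {H-α, H-β}: response time 197 + fixed 71 = 268.
All other subsets cost ≥ 259. Minimum total cost: 243.

243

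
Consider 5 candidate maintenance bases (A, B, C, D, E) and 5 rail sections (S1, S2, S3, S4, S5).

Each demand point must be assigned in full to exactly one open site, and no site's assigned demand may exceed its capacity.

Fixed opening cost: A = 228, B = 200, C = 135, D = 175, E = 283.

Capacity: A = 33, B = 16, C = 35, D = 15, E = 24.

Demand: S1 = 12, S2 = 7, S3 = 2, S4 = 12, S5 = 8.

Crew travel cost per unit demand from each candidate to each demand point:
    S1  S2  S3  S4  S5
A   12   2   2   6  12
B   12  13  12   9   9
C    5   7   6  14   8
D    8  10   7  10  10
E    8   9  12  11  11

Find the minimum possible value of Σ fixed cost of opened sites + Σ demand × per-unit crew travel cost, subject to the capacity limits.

577

Open {A, C}; cheapest assignment that respects the capacities:
  A (cap 33, load 21): S2, S3, S4 — cost 7×2 + 2×2 + 12×6 = 90
  C (cap 35, load 20): S1, S5 — cost 12×5 + 8×8 = 124
  Shipping 214, fixed 363 → total 577.
  Any other capacity-feasible assignment to {A, C} ships for at least 214.
Compare {C, D}: its best feasible assignment gives total 615.
Compare {B, C}: its best feasible assignment gives total 628.
Every other set of open sites that can feasibly serve all demand totals ≥ 615 even under its best assignment. Minimum: 577.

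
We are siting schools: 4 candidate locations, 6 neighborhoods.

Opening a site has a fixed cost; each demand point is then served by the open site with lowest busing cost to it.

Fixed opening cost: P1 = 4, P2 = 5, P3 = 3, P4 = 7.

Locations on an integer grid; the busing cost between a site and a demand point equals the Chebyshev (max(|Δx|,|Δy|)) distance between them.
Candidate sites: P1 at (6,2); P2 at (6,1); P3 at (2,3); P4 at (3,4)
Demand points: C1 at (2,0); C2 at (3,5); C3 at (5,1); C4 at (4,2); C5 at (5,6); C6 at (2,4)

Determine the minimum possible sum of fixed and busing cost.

17

Open {P3}: assign each demand point to its cheapest open site.
  C1→P3 3, C2→P3 2, C3→P3 3, C4→P3 2, C5→P3 3, C6→P3 1
  busing cost 14, fixed 3 → total 17.
Compare {P1, P3}: busing cost 12 + fixed 7 = 19.
Compare {P4}: busing cost 13 + fixed 7 = 20.
Compare {P2, P3}: busing cost 12 + fixed 8 = 20.
All other subsets cost ≥ 19. Minimum total cost: 17.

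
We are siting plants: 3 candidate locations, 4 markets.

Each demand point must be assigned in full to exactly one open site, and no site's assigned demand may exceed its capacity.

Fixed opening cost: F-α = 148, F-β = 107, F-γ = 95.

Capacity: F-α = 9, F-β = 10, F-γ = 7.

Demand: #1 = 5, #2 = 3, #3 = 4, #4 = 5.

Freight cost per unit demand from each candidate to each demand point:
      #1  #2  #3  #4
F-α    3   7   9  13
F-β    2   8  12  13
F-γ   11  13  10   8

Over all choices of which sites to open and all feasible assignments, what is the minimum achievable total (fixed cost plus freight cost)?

Open {F-β, F-γ}; cheapest assignment that respects the capacities:
  F-β (cap 10, load 10): #1, #4 — cost 5×2 + 5×13 = 75
  F-γ (cap 7, load 7): #2, #3 — cost 3×13 + 4×10 = 79
  Shipping 154, fixed 202 → total 356.
  Any other capacity-feasible assignment to {F-β, F-γ} ships for at least 154.
Compare {F-α, F-β}: its best feasible assignment gives total 387.
Compare {F-α, F-β, F-γ}: its best feasible assignment gives total 457.
Every other set of open sites that can feasibly serve all demand totals ≥ 387 even under its best assignment. Minimum: 356.

356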